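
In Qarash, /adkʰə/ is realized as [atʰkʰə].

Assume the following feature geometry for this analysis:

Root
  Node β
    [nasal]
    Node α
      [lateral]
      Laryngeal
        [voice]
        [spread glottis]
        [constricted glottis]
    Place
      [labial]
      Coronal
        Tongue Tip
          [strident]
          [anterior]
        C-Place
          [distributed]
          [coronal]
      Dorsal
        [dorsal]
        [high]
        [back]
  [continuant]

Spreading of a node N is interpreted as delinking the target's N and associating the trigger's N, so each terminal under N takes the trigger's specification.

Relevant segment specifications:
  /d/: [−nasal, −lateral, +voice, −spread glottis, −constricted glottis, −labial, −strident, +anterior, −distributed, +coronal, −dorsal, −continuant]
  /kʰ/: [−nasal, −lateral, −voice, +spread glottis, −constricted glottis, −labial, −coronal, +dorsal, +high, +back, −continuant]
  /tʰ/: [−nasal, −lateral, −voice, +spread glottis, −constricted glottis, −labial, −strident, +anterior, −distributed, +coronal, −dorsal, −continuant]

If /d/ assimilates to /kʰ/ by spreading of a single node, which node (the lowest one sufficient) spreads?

Comparing /d/ with its surface form [tʰ], the features that change are [voice], [spread glottis].
Tracing each changed feature up the tree, the paths first meet at Laryngeal; any lower node misses at least one of them.
Spreading Laryngeal from /kʰ/ overwrites each of those terminals with /kʰ/'s values, yielding exactly [tʰ].
[coronal], [dorsal] stay as in /d/ although /kʰ/ differs there, so no node dominating them spread; among the remaining candidates Laryngeal is the lowest that derives the output.

Laryngeal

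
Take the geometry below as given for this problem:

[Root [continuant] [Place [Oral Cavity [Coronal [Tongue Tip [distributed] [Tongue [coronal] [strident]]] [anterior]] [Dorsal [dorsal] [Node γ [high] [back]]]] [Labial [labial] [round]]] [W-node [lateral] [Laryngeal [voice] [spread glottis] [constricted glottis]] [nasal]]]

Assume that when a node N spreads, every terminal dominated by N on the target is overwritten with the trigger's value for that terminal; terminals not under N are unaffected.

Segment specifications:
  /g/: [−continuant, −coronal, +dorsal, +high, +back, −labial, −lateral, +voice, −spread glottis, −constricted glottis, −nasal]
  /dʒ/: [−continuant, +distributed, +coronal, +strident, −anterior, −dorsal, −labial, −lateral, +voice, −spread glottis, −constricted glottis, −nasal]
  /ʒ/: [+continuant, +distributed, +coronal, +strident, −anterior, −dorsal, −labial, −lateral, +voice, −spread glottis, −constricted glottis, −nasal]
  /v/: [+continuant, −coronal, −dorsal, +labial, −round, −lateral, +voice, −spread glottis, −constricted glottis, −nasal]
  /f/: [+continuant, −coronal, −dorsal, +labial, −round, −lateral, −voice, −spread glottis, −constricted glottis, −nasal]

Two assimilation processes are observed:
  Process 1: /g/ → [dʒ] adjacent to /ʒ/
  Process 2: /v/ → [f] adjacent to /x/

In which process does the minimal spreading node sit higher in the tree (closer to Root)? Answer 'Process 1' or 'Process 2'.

Process 1 alters [coronal], [anterior], [distributed], [strident], [dorsal], [high], [back]; the lowest common ancestor is Oral Cavity (depth 2 from Root).
Process 2: the feature that changes is [voice]; the minimal node is [voice] (depth 3).
Oral Cavity is closer to Root than [voice], so Process 1 spreads the higher node.

Process 1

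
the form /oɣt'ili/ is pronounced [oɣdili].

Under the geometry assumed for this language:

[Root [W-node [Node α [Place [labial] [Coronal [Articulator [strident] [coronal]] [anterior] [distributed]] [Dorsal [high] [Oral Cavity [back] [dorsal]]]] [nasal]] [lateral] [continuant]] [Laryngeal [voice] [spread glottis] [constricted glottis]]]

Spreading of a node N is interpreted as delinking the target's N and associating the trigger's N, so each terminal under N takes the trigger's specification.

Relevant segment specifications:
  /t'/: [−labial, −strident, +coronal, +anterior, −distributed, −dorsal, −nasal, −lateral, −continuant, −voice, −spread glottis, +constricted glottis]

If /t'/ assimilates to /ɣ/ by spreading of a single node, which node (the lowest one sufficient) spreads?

The alternation /t'/ → [d] changes [voice], [constricted glottis] and nothing else.
In this geometry the lowest node dominating all of them is Laryngeal: every daughter of Laryngeal dominates only a proper subset, so no lower node suffices.
If Laryngeal spreads, every terminal under it takes /ɣ/'s value, producing [d] as observed.
[coronal], [dorsal] — on which /ɣ/ differs from /t'/ — are unchanged, so Root cannot have spread; the constituent is no larger than Laryngeal.

Laryngeal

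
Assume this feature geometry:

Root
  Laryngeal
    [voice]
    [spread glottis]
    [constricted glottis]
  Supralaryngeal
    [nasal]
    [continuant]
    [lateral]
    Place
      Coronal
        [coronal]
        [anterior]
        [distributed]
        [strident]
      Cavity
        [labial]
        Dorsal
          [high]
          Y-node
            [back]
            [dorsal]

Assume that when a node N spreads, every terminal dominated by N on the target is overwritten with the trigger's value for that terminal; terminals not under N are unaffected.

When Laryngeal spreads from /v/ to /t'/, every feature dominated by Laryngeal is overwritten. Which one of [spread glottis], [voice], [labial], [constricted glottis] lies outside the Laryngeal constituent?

Laryngeal dominates exactly [voice], [spread glottis], [constricted glottis].
Of the listed options, [spread glottis], [voice], [constricted glottis] are among these and would be overwritten by spreading Laryngeal.
[labial] is not within the Laryngeal subtree (it hangs from Cavity), so /t'/'s [labial] value survives.

[labial]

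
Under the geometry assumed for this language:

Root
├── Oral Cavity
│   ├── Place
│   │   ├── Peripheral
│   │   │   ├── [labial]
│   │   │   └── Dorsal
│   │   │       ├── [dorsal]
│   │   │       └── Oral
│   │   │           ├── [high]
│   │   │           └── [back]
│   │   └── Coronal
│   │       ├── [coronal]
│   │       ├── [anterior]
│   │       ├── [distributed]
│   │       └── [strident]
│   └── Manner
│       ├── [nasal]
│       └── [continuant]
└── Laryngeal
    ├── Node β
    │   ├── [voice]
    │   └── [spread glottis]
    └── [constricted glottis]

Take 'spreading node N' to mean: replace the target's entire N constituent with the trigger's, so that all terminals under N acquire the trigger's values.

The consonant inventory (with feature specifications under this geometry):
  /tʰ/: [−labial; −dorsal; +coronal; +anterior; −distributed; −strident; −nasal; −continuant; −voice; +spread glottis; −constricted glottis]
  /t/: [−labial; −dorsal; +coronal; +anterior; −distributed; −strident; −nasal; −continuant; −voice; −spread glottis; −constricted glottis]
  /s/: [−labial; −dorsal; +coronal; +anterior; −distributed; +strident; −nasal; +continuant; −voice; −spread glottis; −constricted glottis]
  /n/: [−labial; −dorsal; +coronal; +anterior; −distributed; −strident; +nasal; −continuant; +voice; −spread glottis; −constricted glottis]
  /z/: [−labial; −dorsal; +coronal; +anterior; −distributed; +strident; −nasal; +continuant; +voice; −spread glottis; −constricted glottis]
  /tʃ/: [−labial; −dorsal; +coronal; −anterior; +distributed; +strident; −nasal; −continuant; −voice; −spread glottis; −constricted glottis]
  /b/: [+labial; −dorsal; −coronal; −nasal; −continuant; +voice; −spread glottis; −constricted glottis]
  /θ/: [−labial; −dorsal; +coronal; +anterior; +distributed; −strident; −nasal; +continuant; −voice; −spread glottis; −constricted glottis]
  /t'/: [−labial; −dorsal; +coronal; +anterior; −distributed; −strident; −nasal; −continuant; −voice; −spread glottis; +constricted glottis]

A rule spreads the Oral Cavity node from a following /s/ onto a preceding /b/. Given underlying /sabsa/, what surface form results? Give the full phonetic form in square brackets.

Oral Cavity immediately or transitively dominates [labial], [dorsal], [high], [back], [coronal], [anterior], [distributed], [strident], [nasal], [continuant].
The target acquires /s/'s values for everything under Oral Cavity — [−labial], [−dorsal], [+coronal], [+anterior], [−distributed], [+strident], [−nasal], [+continuant] — while keeping its own [voice], [spread glottis], [constricted glottis].
Among the inventory, only /z/ has exactly this specification, giving the surface form [sazsa].

[sazsa]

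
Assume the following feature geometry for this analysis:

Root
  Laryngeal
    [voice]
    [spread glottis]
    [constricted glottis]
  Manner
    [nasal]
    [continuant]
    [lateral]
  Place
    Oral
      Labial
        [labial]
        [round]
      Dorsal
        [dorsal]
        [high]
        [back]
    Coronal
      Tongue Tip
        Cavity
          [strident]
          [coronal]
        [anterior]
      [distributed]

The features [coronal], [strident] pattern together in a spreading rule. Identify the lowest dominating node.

Cavity

[coronal]: Root > Place > Coronal > Tongue Tip > Cavity > [coronal].
[strident]: Root > Place > Coronal > Tongue Tip > Cavity > [strident].
The listed terminals split across distinct daughters of Cavity, so Cavity itself is the smallest node containing them all.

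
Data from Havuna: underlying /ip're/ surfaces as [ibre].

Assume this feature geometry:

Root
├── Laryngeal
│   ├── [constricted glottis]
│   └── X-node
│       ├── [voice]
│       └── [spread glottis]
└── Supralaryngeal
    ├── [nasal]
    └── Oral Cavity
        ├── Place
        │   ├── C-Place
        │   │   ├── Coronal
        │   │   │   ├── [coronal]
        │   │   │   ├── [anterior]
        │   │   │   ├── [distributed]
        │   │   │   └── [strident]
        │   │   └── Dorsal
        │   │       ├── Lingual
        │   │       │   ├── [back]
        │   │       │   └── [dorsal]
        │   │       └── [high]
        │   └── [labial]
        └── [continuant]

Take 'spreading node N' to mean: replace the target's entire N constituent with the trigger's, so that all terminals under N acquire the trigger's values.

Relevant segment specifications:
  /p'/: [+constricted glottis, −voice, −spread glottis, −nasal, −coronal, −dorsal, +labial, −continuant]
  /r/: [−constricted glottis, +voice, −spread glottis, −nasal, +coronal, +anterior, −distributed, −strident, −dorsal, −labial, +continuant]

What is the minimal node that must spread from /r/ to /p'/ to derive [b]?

Laryngeal

The alternation /p'/ → [b] changes [voice], [constricted glottis] and nothing else.
These terminals are all dominated by Laryngeal, and no proper subconstituent of Laryngeal covers them all; Laryngeal is their lowest common ancestor.
Delinking /p'/'s Laryngeal and associating /r/'s Laryngeal gives precisely the feature bundle of [b].
[continuant], [labial] — on which /r/ differs from /p'/ — are unchanged, so Root cannot have spread; the constituent is no larger than Laryngeal.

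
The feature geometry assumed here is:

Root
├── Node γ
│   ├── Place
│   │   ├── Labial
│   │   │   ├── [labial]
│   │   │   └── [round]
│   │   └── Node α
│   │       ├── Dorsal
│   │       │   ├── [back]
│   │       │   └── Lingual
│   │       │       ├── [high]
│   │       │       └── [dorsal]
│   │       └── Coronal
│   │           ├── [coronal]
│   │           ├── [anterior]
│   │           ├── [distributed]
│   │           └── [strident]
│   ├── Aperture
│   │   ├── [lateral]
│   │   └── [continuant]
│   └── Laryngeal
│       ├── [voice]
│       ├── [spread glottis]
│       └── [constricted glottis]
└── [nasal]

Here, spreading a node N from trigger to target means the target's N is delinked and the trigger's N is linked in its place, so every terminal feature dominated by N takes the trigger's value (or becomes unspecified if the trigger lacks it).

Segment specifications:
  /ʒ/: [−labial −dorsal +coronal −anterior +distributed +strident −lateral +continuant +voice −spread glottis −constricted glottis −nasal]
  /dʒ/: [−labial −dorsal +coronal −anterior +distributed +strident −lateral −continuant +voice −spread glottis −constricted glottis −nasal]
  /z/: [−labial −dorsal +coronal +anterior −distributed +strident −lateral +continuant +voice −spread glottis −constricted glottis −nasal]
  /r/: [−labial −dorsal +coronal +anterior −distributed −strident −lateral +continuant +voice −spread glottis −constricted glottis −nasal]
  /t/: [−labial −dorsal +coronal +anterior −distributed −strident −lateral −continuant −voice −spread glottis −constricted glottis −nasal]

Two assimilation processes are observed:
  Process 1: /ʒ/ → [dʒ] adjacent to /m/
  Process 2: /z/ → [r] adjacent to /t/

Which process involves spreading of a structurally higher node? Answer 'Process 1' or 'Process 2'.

Process 1

Process 1: the feature that changes is [continuant]; the minimal node is [continuant] (depth 3).
In Process 2, [strident] changes, so the minimal spreading node is [strident] at depth 5.
Depth 3 < depth 5; Process 1 involves the structurally higher constituent [continuant].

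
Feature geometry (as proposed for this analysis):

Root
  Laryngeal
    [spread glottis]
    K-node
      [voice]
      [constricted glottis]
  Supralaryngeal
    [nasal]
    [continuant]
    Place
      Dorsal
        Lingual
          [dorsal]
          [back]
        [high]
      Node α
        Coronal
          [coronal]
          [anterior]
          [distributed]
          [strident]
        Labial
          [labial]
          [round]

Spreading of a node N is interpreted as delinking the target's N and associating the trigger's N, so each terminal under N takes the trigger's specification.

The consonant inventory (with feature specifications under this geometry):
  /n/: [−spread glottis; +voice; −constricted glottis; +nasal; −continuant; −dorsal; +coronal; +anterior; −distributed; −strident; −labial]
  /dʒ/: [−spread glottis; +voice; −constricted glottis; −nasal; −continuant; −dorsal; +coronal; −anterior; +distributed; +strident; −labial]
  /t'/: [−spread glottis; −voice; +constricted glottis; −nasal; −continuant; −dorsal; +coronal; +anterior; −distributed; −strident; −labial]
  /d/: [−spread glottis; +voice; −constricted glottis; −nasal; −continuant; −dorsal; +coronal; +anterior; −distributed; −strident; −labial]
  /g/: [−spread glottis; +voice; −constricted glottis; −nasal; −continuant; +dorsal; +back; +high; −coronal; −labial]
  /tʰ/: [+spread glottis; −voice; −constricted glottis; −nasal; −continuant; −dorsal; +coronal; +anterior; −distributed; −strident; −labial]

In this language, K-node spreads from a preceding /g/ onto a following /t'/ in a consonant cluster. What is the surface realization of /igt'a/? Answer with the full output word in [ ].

[igda]

K-node immediately or transitively dominates [voice], [constricted glottis].
After delinking /t'/'s K-node and linking /g/'s, the affected terminals become [+voice], [−constricted glottis]; [spread glottis], [nasal], [continuant], … (outside K-node) are retained from /t'/.
This feature bundle is that of [d], so /igt'a/ surfaces as [igda].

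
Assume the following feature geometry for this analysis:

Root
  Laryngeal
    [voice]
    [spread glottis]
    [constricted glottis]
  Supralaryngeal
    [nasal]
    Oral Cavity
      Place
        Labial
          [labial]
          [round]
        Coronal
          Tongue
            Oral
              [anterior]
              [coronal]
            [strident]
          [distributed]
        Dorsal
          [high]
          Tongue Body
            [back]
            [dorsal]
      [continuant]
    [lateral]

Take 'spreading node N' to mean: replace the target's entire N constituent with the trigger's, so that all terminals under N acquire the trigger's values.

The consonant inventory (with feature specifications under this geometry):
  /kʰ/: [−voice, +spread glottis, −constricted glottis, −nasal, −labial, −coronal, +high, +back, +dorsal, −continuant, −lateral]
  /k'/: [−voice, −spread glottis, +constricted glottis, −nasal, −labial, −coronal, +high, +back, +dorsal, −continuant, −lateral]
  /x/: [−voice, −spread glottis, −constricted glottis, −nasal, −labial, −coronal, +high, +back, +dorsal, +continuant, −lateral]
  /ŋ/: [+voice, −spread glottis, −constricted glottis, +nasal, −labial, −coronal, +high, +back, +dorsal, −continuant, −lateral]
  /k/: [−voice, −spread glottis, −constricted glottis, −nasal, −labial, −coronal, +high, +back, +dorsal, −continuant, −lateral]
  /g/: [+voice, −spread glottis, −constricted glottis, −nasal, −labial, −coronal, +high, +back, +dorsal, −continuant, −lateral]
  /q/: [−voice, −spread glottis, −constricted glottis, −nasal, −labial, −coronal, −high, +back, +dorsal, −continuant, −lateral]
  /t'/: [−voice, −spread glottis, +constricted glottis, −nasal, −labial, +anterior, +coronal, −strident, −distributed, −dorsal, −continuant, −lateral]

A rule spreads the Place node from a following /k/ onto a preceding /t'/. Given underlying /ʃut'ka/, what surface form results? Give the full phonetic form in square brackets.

[ʃuk'ka]

The Place node dominates the terminals [labial], [round], [anterior], [coronal], [strident], [distributed], [high], [back], [dorsal].
Spreading Place from /k/ onto /t'/ replaces those values with /k/'s: [−labial], [−coronal], [+high], [+back], [+dorsal]. Features outside Place ([voice], [spread glottis], [constricted glottis], …) stay as in /t'/.
Among the inventory, only /k'/ has exactly this specification, giving the surface form [ʃuk'ka].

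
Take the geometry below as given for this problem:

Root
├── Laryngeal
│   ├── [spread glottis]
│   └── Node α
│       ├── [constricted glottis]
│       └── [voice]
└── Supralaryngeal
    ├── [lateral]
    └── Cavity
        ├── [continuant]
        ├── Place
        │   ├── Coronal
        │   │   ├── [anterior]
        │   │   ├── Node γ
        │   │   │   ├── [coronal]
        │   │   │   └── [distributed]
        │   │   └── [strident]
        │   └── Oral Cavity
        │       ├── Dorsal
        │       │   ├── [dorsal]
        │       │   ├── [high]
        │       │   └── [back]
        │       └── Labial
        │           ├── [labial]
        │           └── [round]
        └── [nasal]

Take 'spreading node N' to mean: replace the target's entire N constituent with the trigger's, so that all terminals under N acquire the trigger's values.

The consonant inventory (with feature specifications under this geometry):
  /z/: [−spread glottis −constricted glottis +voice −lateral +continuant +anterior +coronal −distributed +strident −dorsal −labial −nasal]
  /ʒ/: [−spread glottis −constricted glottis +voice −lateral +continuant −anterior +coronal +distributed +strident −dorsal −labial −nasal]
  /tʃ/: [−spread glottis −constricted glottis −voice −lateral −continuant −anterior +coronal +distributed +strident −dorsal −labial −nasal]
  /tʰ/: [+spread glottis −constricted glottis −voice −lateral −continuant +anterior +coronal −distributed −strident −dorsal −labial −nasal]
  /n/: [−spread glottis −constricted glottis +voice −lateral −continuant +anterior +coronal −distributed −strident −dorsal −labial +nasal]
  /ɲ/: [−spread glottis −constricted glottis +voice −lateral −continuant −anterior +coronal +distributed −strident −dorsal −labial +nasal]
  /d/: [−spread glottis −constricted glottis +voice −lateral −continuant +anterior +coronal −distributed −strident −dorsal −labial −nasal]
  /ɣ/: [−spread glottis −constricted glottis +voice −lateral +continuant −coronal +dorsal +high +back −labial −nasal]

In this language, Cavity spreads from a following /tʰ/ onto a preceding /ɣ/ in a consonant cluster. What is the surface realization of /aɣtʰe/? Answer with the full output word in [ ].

[adtʰe]

Cavity immediately or transitively dominates [continuant], [anterior], [coronal], [distributed], [strident], [dorsal], [high], [back], [labial], [round], [nasal].
After delinking /ɣ/'s Cavity and linking /tʰ/'s, the affected terminals become [−continuant], [+anterior], [+coronal], [−distributed], [−strident], [−dorsal], [−labial], [−nasal]; [spread glottis], [constricted glottis], [voice], … (outside Cavity) are retained from /ɣ/.
This feature bundle is that of [d], so /aɣtʰe/ surfaces as [adtʰe].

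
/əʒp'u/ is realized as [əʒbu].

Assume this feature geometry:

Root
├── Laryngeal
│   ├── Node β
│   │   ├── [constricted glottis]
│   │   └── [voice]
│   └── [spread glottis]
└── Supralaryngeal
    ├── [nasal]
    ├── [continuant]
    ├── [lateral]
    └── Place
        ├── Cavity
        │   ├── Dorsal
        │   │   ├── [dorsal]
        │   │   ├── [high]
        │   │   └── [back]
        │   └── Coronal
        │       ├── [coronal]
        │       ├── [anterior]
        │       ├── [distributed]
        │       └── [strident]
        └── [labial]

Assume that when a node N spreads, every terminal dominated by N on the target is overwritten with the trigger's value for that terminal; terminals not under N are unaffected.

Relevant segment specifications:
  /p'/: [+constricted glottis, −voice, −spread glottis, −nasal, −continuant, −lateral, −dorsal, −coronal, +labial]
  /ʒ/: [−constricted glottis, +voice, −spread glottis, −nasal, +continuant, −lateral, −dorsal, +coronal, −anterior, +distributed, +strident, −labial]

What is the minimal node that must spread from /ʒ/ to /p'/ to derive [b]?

Comparing /p'/ with its surface form [b], the features that change are [voice], [constricted glottis].
Tracing each changed feature up the tree, the paths first meet at Node β; any lower node misses at least one of them.
Spreading Node β from /ʒ/ overwrites each of those terminals with /ʒ/'s values, yielding exactly [b].
Features on which the two segments disagree outside Node β, such as [coronal], [continuant], are unchanged — nothing dominating them spread, and Node β is the minimal sufficient constituent.

Node β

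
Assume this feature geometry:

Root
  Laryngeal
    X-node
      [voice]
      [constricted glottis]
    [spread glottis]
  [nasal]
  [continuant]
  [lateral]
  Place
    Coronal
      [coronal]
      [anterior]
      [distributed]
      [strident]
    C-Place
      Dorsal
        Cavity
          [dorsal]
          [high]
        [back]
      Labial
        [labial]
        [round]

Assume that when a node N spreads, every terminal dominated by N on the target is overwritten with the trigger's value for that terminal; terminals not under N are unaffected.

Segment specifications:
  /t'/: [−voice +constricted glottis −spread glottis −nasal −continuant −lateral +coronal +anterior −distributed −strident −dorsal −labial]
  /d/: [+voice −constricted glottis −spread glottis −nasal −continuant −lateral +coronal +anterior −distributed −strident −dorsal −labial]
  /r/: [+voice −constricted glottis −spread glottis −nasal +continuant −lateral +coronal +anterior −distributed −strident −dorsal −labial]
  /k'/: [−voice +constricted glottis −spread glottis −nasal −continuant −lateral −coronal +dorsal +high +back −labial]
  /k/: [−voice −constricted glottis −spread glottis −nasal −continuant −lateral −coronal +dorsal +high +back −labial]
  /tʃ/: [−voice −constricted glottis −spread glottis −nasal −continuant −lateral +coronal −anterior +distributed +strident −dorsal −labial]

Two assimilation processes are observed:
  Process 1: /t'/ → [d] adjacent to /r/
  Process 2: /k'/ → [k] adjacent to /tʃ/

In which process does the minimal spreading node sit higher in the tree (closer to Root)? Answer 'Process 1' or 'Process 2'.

Process 1

Process 1: the features that change are [voice], [constricted glottis]; the minimal node is X-node (depth 2).
Process 2: the feature that changes is [constricted glottis]; the minimal node is [constricted glottis] (depth 3).
Depth 2 < depth 3; Process 1 involves the structurally higher constituent X-node.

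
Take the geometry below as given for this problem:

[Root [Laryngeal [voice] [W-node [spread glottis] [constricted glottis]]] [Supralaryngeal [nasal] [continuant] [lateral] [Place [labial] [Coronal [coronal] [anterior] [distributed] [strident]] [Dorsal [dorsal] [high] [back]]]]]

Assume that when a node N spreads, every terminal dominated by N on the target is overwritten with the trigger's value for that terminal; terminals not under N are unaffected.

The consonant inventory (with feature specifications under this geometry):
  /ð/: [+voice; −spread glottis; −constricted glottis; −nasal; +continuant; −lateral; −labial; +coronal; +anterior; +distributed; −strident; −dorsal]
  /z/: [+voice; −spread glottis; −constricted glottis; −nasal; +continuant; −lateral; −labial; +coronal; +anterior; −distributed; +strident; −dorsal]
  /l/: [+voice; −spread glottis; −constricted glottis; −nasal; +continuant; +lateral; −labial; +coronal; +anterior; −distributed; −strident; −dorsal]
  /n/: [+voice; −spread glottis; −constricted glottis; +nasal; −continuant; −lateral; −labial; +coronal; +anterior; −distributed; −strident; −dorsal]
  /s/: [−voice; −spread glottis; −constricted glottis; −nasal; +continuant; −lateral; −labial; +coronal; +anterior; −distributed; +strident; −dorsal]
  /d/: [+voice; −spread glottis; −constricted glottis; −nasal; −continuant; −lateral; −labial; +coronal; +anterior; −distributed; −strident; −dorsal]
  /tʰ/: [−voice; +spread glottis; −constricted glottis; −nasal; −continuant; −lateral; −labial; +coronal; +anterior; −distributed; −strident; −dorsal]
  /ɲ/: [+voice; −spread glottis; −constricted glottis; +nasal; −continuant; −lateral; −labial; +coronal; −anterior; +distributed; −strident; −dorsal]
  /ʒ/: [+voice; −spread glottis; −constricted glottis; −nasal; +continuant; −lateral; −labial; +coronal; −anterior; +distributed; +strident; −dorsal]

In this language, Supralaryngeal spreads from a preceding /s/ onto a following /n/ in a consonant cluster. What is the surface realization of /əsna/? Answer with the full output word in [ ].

Supralaryngeal immediately or transitively dominates [nasal], [continuant], [lateral], [labial], [coronal], [anterior], [distributed], [strident], [dorsal], [high], [back].
Spreading Supralaryngeal from /s/ onto /n/ replaces those values with /s/'s: [−nasal], [+continuant], [−lateral], [−labial], [+coronal], [+anterior], [−distributed], [+strident], [−dorsal]. Features outside Supralaryngeal ([voice], [spread glottis], [constricted glottis]) stay as in /n/.
This feature bundle is that of [z], so /əsna/ surfaces as [əsza].

[əsza]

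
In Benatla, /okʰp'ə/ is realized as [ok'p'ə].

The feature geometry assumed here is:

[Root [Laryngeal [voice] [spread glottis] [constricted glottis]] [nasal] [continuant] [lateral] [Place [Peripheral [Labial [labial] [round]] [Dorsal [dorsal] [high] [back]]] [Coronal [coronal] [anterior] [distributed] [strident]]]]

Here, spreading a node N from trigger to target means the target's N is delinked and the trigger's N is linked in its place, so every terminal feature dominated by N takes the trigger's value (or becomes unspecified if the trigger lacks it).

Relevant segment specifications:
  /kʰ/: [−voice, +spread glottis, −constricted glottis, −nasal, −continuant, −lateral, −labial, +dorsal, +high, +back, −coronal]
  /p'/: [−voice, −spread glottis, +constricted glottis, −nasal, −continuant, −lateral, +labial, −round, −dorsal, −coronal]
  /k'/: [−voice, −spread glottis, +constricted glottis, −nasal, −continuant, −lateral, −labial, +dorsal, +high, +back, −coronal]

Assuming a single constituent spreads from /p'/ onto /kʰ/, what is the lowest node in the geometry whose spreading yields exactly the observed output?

Feature comparison: [spread glottis], [constricted glottis] differ between /kʰ/ and [k']; the remaining terminals match.
The smallest constituent containing every changed terminal is Laryngeal — each of its daughters lacks at least one of the affected features.
Delinking /kʰ/'s Laryngeal and associating /p'/'s Laryngeal gives precisely the feature bundle of [k'].
Had Root spread, [labial], [dorsal] would have taken /p'/'s values; they stay as in /kʰ/, confirming the spreading constituent is exactly Laryngeal.

Laryngeal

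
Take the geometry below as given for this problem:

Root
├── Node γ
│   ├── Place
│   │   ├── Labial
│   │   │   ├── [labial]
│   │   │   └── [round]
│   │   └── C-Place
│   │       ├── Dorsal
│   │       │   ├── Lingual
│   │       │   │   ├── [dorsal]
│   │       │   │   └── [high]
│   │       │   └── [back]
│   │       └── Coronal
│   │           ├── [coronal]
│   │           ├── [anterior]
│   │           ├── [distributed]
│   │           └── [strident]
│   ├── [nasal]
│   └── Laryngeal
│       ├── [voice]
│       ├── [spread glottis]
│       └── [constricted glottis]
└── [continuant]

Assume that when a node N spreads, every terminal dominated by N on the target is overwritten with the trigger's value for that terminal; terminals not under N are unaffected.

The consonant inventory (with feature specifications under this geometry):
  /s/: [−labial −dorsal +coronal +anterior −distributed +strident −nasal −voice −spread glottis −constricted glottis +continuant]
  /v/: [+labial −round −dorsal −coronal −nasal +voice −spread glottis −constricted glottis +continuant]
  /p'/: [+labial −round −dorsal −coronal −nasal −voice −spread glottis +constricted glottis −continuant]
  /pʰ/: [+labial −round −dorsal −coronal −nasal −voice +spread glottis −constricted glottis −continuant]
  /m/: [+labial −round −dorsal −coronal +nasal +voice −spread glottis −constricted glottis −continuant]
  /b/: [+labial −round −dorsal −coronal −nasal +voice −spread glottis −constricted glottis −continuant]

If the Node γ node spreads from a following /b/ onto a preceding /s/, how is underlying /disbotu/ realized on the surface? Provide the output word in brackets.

[divbotu]

The Node γ node dominates the terminals [labial], [round], [dorsal], [high], [back], [coronal], [anterior], [distributed], [strident], [nasal], [voice], [spread glottis], [constricted glottis].
Spreading Node γ from /b/ onto /s/ replaces those values with /b/'s: [+labial], [−round], [−dorsal], [−coronal], [−nasal], [+voice], [−spread glottis], [−constricted glottis]. Features outside Node γ ([continuant]) stay as in /s/.
Among the inventory, only /v/ has exactly this specification, giving the surface form [divbotu].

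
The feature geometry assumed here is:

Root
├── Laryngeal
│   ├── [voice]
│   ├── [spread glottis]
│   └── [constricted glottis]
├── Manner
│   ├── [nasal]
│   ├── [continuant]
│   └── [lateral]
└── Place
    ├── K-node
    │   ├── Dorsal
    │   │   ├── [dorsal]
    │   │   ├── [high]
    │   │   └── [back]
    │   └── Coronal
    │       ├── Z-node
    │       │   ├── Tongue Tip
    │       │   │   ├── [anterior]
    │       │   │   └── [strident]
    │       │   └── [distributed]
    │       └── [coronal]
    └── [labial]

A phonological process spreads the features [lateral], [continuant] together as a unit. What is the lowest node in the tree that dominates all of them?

[lateral] is immediately dominated by Manner.
[continuant] is immediately dominated by Manner.
These paths first converge at Manner; no daughter of Manner dominates all 2 features, so Manner is the minimal constituent.

Manner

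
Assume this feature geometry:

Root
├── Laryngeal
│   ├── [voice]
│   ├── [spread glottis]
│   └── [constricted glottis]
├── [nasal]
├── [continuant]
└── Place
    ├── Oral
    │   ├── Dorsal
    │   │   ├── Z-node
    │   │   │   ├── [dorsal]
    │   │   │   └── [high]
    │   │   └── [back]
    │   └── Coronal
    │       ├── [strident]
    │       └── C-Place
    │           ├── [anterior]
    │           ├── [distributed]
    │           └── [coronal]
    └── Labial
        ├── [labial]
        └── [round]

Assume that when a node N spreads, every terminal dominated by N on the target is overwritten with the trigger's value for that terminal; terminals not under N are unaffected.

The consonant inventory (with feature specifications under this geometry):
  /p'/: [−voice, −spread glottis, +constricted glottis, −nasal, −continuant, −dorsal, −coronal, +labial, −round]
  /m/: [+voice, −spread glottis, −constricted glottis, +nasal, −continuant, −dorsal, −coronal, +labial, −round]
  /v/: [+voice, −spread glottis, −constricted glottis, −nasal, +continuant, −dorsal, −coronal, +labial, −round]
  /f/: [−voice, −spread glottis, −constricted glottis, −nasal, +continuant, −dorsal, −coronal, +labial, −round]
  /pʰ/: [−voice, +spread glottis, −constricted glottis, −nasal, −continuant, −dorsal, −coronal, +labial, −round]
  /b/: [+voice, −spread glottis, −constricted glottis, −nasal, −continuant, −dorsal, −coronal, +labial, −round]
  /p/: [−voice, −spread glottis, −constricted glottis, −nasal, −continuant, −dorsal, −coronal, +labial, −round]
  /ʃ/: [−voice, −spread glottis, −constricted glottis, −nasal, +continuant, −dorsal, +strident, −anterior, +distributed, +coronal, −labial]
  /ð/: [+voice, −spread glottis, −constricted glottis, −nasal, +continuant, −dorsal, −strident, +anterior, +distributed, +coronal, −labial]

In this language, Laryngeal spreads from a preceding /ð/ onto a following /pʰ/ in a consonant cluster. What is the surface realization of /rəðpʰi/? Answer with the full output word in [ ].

[rəðbi]

Terminals under Laryngeal in this geometry: [voice], [spread glottis], [constricted glottis].
The target acquires /ð/'s values for everything under Laryngeal — [+voice], [−spread glottis], [−constricted glottis] — while keeping its own [nasal], [continuant], [dorsal], ….
Among the inventory, only /b/ has exactly this specification, giving the surface form [rəðbi].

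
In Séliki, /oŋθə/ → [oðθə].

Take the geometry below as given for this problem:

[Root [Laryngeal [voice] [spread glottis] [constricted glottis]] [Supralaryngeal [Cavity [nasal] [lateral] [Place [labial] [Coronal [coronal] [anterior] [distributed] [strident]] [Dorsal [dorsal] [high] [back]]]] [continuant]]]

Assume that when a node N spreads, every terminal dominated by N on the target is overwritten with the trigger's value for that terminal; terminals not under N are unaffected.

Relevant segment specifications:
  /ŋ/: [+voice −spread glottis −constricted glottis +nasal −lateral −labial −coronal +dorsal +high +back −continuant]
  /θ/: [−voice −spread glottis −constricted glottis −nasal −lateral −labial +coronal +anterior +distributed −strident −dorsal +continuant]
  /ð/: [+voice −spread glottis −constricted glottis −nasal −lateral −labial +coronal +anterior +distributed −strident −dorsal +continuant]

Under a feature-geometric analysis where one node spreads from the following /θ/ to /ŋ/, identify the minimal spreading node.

Comparing /ŋ/ with its surface form [ð], the features that change are [nasal], [continuant], [coronal], [anterior], [distributed], [strident], [dorsal], [high], [back].
Tracing each changed feature up the tree, the paths first meet at Supralaryngeal; any lower node misses at least one of them.
Delinking /ŋ/'s Supralaryngeal and associating /θ/'s Supralaryngeal gives precisely the feature bundle of [ð].
Had Root spread, [voice] would have taken /θ/'s value; it stays as in /ŋ/, confirming the spreading constituent is exactly Supralaryngeal.

Supralaryngeal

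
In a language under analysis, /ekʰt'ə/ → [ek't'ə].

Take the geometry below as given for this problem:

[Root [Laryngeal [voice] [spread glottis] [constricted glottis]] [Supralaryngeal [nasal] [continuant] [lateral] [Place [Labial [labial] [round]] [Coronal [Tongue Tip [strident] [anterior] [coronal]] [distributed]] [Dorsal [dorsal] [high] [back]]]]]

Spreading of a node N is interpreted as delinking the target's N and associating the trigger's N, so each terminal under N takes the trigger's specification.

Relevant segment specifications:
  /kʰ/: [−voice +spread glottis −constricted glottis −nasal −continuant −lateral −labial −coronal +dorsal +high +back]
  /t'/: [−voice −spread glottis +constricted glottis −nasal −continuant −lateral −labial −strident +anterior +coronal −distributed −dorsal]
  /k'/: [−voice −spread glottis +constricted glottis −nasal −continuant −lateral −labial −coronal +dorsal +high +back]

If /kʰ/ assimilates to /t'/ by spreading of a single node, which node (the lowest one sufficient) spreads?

/kʰ/ and [k'] differ in [spread glottis], [constricted glottis]; every other specified feature is identical.
The smallest constituent containing every changed terminal is Laryngeal — each of its daughters lacks at least one of the affected features.
Delinking /kʰ/'s Laryngeal and associating /t'/'s Laryngeal gives precisely the feature bundle of [k'].
Since [dorsal], [coronal] are preserved even though /t'/ disagrees there, no node above Laryngeal spread.

Laryngeal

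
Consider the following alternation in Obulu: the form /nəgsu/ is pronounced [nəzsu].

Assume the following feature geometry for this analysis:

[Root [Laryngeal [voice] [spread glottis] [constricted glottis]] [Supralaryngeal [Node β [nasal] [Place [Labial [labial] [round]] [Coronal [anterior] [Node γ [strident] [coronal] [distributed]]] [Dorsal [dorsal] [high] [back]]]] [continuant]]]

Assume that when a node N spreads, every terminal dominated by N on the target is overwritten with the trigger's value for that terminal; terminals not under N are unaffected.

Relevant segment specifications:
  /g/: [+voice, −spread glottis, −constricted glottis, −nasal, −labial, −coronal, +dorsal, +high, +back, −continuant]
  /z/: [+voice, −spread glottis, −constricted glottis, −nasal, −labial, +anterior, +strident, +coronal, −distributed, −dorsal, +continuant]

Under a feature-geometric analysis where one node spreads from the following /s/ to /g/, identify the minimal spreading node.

/g/ and [z] differ in [continuant], [coronal], [anterior], [distributed], [strident], [dorsal], [high], [back]; every other specified feature is identical.
In this geometry the lowest node dominating all of them is Supralaryngeal: every daughter of Supralaryngeal dominates only a proper subset, so no lower node suffices.
If Supralaryngeal spreads, every terminal under it takes /s/'s value, producing [z] as observed.
Since [voice] is preserved even though /s/ disagrees there, no node above Supralaryngeal spread.

Supralaryngeal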